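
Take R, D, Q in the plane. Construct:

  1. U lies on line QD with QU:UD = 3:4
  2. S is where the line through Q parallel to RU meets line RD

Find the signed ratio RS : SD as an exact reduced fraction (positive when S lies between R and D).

Set R = (0, 0), D = (1, 0), Q = (0, 1); any affine frame gives the same invariant.
1. U lies on line QD with QU:UD = 3:4 ⇒ U = (3/7, 4/7)
2. S is where the line through Q parallel to RU meets line RD ⇒ S = (-3/4, 0)
S = R + t·(D−R) with t = -3/4, so RS:SD = t:(1−t) = -3/4:7/4

RS:SD = -3/7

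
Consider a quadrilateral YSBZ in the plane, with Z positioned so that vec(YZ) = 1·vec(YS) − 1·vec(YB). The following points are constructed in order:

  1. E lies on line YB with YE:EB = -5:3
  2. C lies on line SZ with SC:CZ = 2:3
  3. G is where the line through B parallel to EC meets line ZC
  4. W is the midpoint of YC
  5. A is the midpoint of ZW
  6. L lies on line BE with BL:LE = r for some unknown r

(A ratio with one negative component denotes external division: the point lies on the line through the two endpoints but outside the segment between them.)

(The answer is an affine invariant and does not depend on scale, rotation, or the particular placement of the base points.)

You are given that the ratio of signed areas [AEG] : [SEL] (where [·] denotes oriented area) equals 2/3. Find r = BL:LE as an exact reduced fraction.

r = 4

Choose coordinates Y = (0, 0), S = (1, 0), B = (0, 1), Z = (1, -1).
1. E lies on line YB with YE:EB = -5:3 ⇒ E = (0, 5/2)
2. C lies on line SZ with SC:CZ = 2:3 ⇒ C = (1, -2/5)
3. G is where the line through B parallel to EC meets line ZC ⇒ G = (1, -19/10)
4. W is the midpoint of YC ⇒ W = (1/2, -1/5)
5. A is the midpoint of ZW ⇒ A = (3/4, -3/5)
6. With BL:LE = r, write λ = r/(r+1) so L = B + λ·(E−B); L is affine-linear in λ
Every point depending on L is an affine combination of L and λ-independent points, so each such coordinate is linear in λ; the λ² term in each signed area is a multiple of (E−B)×(E−B) = 0, so 2·[AEG] and 2·[SEL] are each linear in λ. Evaluating at λ=0 and λ=1:
  2·[AEG] = 1/5,   2·[SEL] = -3/2·λ + 3/2
So [AEG]:[SEL] = (1/5) / (-3/2·λ + 3/2). Setting this equal to 2/3:
  1/5 = 2/3·(-3/2·λ + 3/2)  ⇒  λ = 4/5
Then r = λ/(1−λ) = (4/5)/(1/5) = 4. Check: with r = 4, L = (0, 11/5) and [AEG]:[SEL] = 2/3 as required.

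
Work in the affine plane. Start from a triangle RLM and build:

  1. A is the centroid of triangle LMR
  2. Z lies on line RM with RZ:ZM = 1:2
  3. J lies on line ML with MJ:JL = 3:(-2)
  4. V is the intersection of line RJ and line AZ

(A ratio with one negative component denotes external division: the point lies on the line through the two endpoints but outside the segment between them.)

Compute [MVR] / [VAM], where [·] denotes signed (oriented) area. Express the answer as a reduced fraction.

[MVR]:[VAM] = 9/10

Work in coordinates with R = (0, 0), L = (1, 0), M = (0, 1).
1. A is the centroid of triangle LMR ⇒ A = (1/3, 1/3)
2. Z lies on line RM with RZ:ZM = 1:2 ⇒ Z = (0, 1/3)
3. J lies on line ML with MJ:JL = 3:(-2) ⇒ J = (3, -2)
4. V is the intersection of line RJ and line AZ ⇒ V = (-1/2, 1/3)
2·[MVR] = 1/2, 2·[VAM] = 5/9
[MVR]:[VAM] = 1/2:5/9 = 9/10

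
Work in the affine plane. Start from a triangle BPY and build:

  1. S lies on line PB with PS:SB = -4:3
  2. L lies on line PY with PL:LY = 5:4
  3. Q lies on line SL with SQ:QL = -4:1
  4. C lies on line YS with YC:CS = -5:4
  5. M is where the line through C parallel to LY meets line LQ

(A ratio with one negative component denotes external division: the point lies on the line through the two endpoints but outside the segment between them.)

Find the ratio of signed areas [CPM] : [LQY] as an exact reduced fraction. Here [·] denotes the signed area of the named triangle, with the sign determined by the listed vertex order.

Work in coordinates with B = (0, 0), P = (1, 0), Y = (0, 1).
1. S lies on line PB with PS:SB = -4:3 ⇒ S = (-3, 0)
2. L lies on line PY with PL:LY = 5:4 ⇒ L = (4/9, 5/9)
3. Q lies on line SL with SQ:QL = -4:1 ⇒ Q = (43/27, 20/27)
4. C lies on line YS with YC:CS = -5:4 ⇒ C = (-15, -4)
5. M is where the line through C parallel to LY meets line LQ ⇒ M = (-151/9, -20/9)
2·[CPM] = 320/9, 2·[LQY] = 16/27
[CPM]:[LQY] = 320/9:16/27 = 60

[CPM]:[LQY] = 60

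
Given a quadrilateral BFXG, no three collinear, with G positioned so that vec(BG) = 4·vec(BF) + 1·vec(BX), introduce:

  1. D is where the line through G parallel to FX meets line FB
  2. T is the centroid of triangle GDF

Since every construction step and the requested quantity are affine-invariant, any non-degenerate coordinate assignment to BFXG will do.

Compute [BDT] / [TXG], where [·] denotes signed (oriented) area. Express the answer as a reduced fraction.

Assign B = (0, 0), F = (1, 0), X = (0, 1), G = (4, 1) — the answer is frame-independent, so this choice is without loss of generality.
1. D is where the line through G parallel to FX meets line FB ⇒ D = (5, 0)
2. T is the centroid of triangle GDF ⇒ T = (10/3, 1/3)
2·[BDT] = 5/3, 2·[TXG] = -8/3
[BDT]:[TXG] = 5/3:-8/3 = -5/8

[BDT]:[TXG] = -5/8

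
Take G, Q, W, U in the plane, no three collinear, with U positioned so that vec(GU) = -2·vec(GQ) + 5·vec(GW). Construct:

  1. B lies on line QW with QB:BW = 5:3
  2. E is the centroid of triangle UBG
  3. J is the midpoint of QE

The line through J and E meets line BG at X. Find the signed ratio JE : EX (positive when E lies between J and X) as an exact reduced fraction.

JE:EX = -4/5

Assign G = (0, 0), Q = (1, 0), W = (0, 1), U = (-2, 5) — the answer is frame-independent, so this choice is without loss of generality.
1. B lies on line QW with QB:BW = 5:3 ⇒ B = (3/8, 5/8)
2. E is the centroid of triangle UBG ⇒ E = (-13/24, 15/8)
3. J is the midpoint of QE ⇒ J = (11/48, 15/16)
line JE meets BG at X = (27/64, 45/64)
E = J + t·(X−J) with t = -4, so JE:EX = -4:5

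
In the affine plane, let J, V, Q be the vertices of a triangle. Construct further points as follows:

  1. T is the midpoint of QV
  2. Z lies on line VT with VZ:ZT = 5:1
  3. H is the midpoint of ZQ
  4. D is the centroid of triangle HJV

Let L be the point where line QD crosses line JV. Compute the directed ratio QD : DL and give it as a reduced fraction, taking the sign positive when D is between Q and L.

Set J = (0, 0), V = (1, 0), Q = (0, 1); any affine frame gives the same invariant.
1. T is the midpoint of QV ⇒ T = (1/2, 1/2)
2. Z lies on line VT with VZ:ZT = 5:1 ⇒ Z = (7/12, 5/12)
3. H is the midpoint of ZQ ⇒ H = (7/24, 17/24)
4. D is the centroid of triangle HJV ⇒ D = (31/72, 17/72)
line QD meets JV at L = (31/55, 0)
D = Q + t·(L−Q) with t = 55/72, so QD:DL = 55/72:17/72

QD:DL = 55/17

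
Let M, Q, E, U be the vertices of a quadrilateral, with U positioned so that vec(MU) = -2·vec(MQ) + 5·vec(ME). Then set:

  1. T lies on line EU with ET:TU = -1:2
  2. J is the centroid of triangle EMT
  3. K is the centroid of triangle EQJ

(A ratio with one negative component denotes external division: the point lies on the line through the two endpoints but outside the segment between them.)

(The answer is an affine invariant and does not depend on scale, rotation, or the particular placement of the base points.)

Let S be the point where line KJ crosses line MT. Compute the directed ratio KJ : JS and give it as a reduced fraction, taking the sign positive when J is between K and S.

KJ:JS = 11/6

Set M = (0, 0), Q = (1, 0), E = (0, 1), U = (-2, 5); any affine frame gives the same invariant.
1. T lies on line EU with ET:TU = -1:2 ⇒ T = (2, -3)
2. J is the centroid of triangle EMT ⇒ J = (2/3, -2/3)
3. K is the centroid of triangle EQJ ⇒ K = (5/9, 1/9)
line KJ meets MT at S = (8/11, -12/11)
J = K + t·(S−K) with t = 11/17, so KJ:JS = 11/17:6/17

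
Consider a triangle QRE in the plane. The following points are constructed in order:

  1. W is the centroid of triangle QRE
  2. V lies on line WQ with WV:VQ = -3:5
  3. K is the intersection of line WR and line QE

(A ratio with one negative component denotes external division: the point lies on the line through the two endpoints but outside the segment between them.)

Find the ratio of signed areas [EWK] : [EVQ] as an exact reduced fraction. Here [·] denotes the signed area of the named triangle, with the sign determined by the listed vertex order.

Choose coordinates Q = (0, 0), R = (1, 0), E = (0, 1).
1. W is the centroid of triangle QRE ⇒ W = (1/3, 1/3)
2. V lies on line WQ with WV:VQ = -3:5 ⇒ V = (5/6, 5/6)
3. K is the intersection of line WR and line QE ⇒ K = (0, 1/2)
2·[EWK] = -1/6, 2·[EVQ] = -5/6
[EWK]:[EVQ] = -1/6:-5/6 = 1/5

[EWK]:[EVQ] = 1/5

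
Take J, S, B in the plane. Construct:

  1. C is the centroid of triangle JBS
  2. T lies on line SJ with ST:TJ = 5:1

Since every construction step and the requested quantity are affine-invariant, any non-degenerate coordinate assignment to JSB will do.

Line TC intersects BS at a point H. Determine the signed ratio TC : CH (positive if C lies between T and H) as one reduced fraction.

TC:CH = 3/2

Set J = (0, 0), S = (1, 0), B = (0, 1); any affine frame gives the same invariant.
1. C is the centroid of triangle JBS ⇒ C = (1/3, 1/3)
2. T lies on line SJ with ST:TJ = 5:1 ⇒ T = (1/6, 0)
line TC meets BS at H = (4/9, 5/9)
C = T + t·(H−T) with t = 3/5, so TC:CH = 3/5:2/5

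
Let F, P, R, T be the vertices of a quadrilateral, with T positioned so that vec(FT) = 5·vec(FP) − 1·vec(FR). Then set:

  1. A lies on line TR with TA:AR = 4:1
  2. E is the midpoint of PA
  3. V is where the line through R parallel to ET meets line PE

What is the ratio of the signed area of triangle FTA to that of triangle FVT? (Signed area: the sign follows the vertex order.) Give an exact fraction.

Assign F = (0, 0), P = (1, 0), R = (0, 1), T = (5, -1) — the answer is frame-independent, so this choice is without loss of generality.
1. A lies on line TR with TA:AR = 4:1 ⇒ A = (1, 3/5)
2. E is the midpoint of PA ⇒ E = (1, 3/10)
3. V is where the line through R parallel to ET meets line PE ⇒ V = (1, 27/40)
2·[FTA] = 4, 2·[FVT] = -35/8
[FTA]:[FVT] = 4:-35/8 = -32/35

[FTA]:[FVT] = -32/35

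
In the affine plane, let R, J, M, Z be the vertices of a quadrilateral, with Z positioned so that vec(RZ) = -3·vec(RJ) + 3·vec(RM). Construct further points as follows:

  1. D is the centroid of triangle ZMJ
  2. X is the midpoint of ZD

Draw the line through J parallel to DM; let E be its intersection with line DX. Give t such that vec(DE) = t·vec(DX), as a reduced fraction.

Work in coordinates with R = (0, 0), J = (1, 0), M = (0, 1), Z = (-3, 3).
1. D is the centroid of triangle ZMJ ⇒ D = (-2/3, 4/3)
2. X is the midpoint of ZD ⇒ X = (-11/6, 13/6)
through J parallel to DM: direction (2/3, -1/3); meets DX at E = (5/3, -1/3)
E = D + t·(X−D) with t = -2

t = -2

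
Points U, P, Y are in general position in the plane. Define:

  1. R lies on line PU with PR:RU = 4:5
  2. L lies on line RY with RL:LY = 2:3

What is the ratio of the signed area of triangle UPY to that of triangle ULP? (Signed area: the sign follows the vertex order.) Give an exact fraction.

Assign U = (0, 0), P = (1, 0), Y = (0, 1) — the answer is frame-independent, so this choice is without loss of generality.
1. R lies on line PU with PR:RU = 4:5 ⇒ R = (5/9, 0)
2. L lies on line RY with RL:LY = 2:3 ⇒ L = (1/3, 2/5)
2·[UPY] = 1, 2·[ULP] = -2/5
[UPY]:[ULP] = 1:-2/5 = -5/2

[UPY]:[ULP] = -5/2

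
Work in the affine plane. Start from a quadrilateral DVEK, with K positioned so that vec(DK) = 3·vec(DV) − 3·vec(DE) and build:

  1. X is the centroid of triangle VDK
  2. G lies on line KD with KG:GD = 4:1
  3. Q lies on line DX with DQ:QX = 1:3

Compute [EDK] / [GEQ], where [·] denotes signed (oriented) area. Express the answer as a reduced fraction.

Assign D = (0, 0), V = (1, 0), E = (0, 1), K = (3, -3) — the answer is frame-independent, so this choice is without loss of generality.
1. X is the centroid of triangle VDK ⇒ X = (4/3, -1)
2. G lies on line KD with KG:GD = 4:1 ⇒ G = (3/5, -3/5)
3. Q lies on line DX with DQ:QX = 1:3 ⇒ Q = (1/3, -1/4)
2·[EDK] = 3, 2·[GEQ] = 13/60
[EDK]:[GEQ] = 3:13/60 = 180/13

[EDK]:[GEQ] = 180/13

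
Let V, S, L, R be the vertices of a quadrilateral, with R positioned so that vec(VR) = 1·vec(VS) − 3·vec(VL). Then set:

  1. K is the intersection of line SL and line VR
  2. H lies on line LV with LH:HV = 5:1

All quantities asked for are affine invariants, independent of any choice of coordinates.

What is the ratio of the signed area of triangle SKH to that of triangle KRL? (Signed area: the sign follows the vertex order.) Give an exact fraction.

Assign V = (0, 0), S = (1, 0), L = (0, 1), R = (1, -3) — the answer is frame-independent, so this choice is without loss of generality.
1. K is the intersection of line SL and line VR ⇒ K = (-1/2, 3/2)
2. H lies on line LV with LH:HV = 5:1 ⇒ H = (0, 1/6)
2·[SKH] = 5/4, 2·[KRL] = 3/2
[SKH]:[KRL] = 5/4:3/2 = 5/6

[SKH]:[KRL] = 5/6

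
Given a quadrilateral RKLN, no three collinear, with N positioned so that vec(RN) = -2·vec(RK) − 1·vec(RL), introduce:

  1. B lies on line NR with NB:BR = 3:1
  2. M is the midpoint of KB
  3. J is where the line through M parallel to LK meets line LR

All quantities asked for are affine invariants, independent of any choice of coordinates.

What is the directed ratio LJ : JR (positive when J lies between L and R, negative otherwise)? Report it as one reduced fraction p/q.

LJ:JR = 7

Assign R = (0, 0), K = (1, 0), L = (0, 1), N = (-2, -1) — the answer is frame-independent, so this choice is without loss of generality.
1. B lies on line NR with NB:BR = 3:1 ⇒ B = (-1/2, -1/4)
2. M is the midpoint of KB ⇒ M = (1/4, -1/8)
3. J is where the line through M parallel to LK meets line LR ⇒ J = (0, 1/8)
J = L + t·(R−L) with t = 7/8, so LJ:JR = t:(1−t) = 7/8:1/8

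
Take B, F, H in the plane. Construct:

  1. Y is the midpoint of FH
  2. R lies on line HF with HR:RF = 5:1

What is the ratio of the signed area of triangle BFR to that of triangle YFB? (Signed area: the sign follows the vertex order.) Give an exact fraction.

[BFR]:[YFB] = -1/3

Choose coordinates B = (0, 0), F = (1, 0), H = (0, 1).
1. Y is the midpoint of FH ⇒ Y = (1/2, 1/2)
2. R lies on line HF with HR:RF = 5:1 ⇒ R = (5/6, 1/6)
2·[BFR] = 1/6, 2·[YFB] = -1/2
[BFR]:[YFB] = 1/6:-1/2 = -1/3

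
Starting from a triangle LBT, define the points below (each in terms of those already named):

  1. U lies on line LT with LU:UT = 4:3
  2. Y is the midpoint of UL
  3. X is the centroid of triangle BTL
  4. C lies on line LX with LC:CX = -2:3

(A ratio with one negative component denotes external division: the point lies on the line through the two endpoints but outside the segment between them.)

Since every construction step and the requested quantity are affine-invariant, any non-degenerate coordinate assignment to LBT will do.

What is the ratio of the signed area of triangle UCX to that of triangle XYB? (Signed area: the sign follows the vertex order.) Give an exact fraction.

[UCX]:[XYB] = 4

Work in coordinates with L = (0, 0), B = (1, 0), T = (0, 1).
1. U lies on line LT with LU:UT = 4:3 ⇒ U = (0, 4/7)
2. Y is the midpoint of UL ⇒ Y = (0, 2/7)
3. X is the centroid of triangle BTL ⇒ X = (1/3, 1/3)
4. C lies on line LX with LC:CX = -2:3 ⇒ C = (-2/3, -2/3)
2·[UCX] = 4/7, 2·[XYB] = 1/7
[UCX]:[XYB] = 4/7:1/7 = 4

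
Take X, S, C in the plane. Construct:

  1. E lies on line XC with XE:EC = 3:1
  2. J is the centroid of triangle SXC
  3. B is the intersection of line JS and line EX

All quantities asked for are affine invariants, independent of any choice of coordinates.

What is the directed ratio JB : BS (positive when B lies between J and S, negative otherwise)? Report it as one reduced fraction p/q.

Choose coordinates X = (0, 0), S = (1, 0), C = (0, 1).
1. E lies on line XC with XE:EC = 3:1 ⇒ E = (0, 3/4)
2. J is the centroid of triangle SXC ⇒ J = (1/3, 1/3)
3. B is the intersection of line JS and line EX ⇒ B = (0, 1/2)
B = J + t·(S−J) with t = -1/2, so JB:BS = t:(1−t) = -1/2:3/2

JB:BS = -1/3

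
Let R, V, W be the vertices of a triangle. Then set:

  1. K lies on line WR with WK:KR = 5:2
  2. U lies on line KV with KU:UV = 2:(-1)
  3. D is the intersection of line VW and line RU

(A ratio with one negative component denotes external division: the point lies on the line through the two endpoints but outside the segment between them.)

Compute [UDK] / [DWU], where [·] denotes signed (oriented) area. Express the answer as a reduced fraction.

Set R = (0, 0), V = (1, 0), W = (0, 1); any affine frame gives the same invariant.
1. K lies on line WR with WK:KR = 5:2 ⇒ K = (0, 2/7)
2. U lies on line KV with KU:UV = 2:(-1) ⇒ U = (2, -2/7)
3. D is the intersection of line VW and line RU ⇒ D = (7/6, -1/6)
2·[UDK] = -5/21, 2·[DWU] = -5/6
[UDK]:[DWU] = -5/21:-5/6 = 2/7

[UDK]:[DWU] = 2/7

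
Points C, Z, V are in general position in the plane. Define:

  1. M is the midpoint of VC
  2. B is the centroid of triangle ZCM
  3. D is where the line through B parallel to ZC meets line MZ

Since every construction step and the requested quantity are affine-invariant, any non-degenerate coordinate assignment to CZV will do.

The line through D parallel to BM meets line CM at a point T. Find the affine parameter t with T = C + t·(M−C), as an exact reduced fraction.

Choose coordinates C = (0, 0), Z = (1, 0), V = (0, 1).
1. M is the midpoint of VC ⇒ M = (0, 1/2)
2. B is the centroid of triangle ZCM ⇒ B = (1/3, 1/6)
3. D is where the line through B parallel to ZC meets line MZ ⇒ D = (2/3, 1/6)
through D parallel to BM: direction (-1/3, 1/3); meets CM at T = (0, 5/6)
T = C + t·(M−C) with t = 5/3

t = 5/3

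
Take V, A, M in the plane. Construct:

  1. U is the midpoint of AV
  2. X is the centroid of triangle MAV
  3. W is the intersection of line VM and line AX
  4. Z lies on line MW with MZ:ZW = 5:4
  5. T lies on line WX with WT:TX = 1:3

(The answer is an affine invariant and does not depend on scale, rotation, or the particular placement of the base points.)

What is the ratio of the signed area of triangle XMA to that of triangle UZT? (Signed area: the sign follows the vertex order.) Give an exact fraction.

[XMA]:[UZT] = -144/31

Work in coordinates with V = (0, 0), A = (1, 0), M = (0, 1).
1. U is the midpoint of AV ⇒ U = (1/2, 0)
2. X is the centroid of triangle MAV ⇒ X = (1/3, 1/3)
3. W is the intersection of line VM and line AX ⇒ W = (0, 1/2)
4. Z lies on line MW with MZ:ZW = 5:4 ⇒ Z = (0, 13/18)
5. T lies on line WX with WT:TX = 1:3 ⇒ T = (1/12, 11/24)
2·[XMA] = -1/3, 2·[UZT] = 31/432
[XMA]:[UZT] = -1/3:31/432 = -144/31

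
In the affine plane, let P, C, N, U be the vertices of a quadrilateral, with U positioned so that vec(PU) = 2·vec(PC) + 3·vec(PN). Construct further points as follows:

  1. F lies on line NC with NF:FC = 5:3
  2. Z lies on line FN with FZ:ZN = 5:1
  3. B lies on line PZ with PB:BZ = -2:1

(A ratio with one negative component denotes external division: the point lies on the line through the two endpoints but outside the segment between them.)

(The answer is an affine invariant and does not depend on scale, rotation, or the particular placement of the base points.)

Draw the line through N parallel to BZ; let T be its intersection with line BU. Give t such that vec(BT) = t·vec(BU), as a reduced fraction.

Choose coordinates P = (0, 0), C = (1, 0), N = (0, 1), U = (2, 3).
1. F lies on line NC with NF:FC = 5:3 ⇒ F = (5/8, 3/8)
2. Z lies on line FN with FZ:ZN = 5:1 ⇒ Z = (5/48, 43/48)
3. B lies on line PZ with PB:BZ = -2:1 ⇒ B = (5/24, 43/24)
through N parallel to BZ: direction (-5/48, -43/48); meets BU at T = (35/426, 727/426)
T = B + t·(U−B) with t = -5/71

t = -5/71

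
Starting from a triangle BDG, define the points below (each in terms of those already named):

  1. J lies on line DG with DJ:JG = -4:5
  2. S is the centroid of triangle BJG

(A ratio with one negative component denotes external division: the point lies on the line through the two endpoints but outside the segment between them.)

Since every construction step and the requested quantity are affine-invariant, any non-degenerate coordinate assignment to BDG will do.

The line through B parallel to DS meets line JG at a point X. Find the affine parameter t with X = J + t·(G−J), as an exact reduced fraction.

Work in coordinates with B = (0, 0), D = (1, 0), G = (0, 1).
1. J lies on line DG with DJ:JG = -4:5 ⇒ J = (5, -4)
2. S is the centroid of triangle BJG ⇒ S = (5/3, -1)
through B parallel to DS: direction (2/3, -1); meets JG at X = (-2, 3)
X = J + t·(G−J) with t = 7/5

t = 7/5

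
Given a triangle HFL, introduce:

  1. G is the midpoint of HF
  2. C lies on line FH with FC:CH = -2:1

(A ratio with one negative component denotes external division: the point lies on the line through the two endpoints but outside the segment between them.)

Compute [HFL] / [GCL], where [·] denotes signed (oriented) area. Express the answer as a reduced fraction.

Work in coordinates with H = (0, 0), F = (1, 0), L = (0, 1).
1. G is the midpoint of HF ⇒ G = (1/2, 0)
2. C lies on line FH with FC:CH = -2:1 ⇒ C = (-1, 0)
2·[HFL] = 1, 2·[GCL] = -3/2
[HFL]:[GCL] = 1:-3/2 = -2/3

[HFL]:[GCL] = -2/3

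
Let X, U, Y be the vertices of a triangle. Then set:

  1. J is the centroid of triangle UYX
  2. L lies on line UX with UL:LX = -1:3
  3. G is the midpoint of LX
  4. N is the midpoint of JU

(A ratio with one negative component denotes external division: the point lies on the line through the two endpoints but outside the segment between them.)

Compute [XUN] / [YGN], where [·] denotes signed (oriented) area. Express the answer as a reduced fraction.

[XUN]:[YGN] = 4

Set X = (0, 0), U = (1, 0), Y = (0, 1); any affine frame gives the same invariant.
1. J is the centroid of triangle UYX ⇒ J = (1/3, 1/3)
2. L lies on line UX with UL:LX = -1:3 ⇒ L = (3/2, 0)
3. G is the midpoint of LX ⇒ G = (3/4, 0)
4. N is the midpoint of JU ⇒ N = (2/3, 1/6)
2·[XUN] = 1/6, 2·[YGN] = 1/24
[XUN]:[YGN] = 1/6:1/24 = 4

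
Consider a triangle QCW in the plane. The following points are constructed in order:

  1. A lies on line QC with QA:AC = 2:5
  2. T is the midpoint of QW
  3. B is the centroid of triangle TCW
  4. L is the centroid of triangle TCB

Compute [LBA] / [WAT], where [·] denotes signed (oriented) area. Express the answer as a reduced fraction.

Work in coordinates with Q = (0, 0), C = (1, 0), W = (0, 1).
1. A lies on line QC with QA:AC = 2:5 ⇒ A = (2/7, 0)
2. T is the midpoint of QW ⇒ T = (0, 1/2)
3. B is the centroid of triangle TCW ⇒ B = (1/3, 1/2)
4. L is the centroid of triangle TCB ⇒ L = (4/9, 1/3)
2·[LBA] = 4/63, 2·[WAT] = -1/7
[LBA]:[WAT] = 4/63:-1/7 = -4/9

[LBA]:[WAT] = -4/9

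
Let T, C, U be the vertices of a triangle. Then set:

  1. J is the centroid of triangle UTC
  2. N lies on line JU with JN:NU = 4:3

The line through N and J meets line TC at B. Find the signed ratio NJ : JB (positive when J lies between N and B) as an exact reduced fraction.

Work in coordinates with T = (0, 0), C = (1, 0), U = (0, 1).
1. J is the centroid of triangle UTC ⇒ J = (1/3, 1/3)
2. N lies on line JU with JN:NU = 4:3 ⇒ N = (1/7, 5/7)
line NJ meets TC at B = (1/2, 0)
J = N + t·(B−N) with t = 8/15, so NJ:JB = 8/15:7/15

NJ:JB = 8/7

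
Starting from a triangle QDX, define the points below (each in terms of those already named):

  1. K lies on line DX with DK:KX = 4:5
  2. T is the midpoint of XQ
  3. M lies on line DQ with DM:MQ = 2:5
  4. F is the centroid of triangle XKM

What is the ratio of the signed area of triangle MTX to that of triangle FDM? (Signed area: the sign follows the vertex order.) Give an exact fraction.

Choose coordinates Q = (0, 0), D = (1, 0), X = (0, 1).
1. K lies on line DX with DK:KX = 4:5 ⇒ K = (5/9, 4/9)
2. T is the midpoint of XQ ⇒ T = (0, 1/2)
3. M lies on line DQ with DM:MQ = 2:5 ⇒ M = (5/7, 0)
4. F is the centroid of triangle XKM ⇒ F = (80/189, 13/27)
2·[MTX] = -5/14, 2·[FDM] = -26/189
[MTX]:[FDM] = -5/14:-26/189 = 135/52

[MTX]:[FDM] = 135/52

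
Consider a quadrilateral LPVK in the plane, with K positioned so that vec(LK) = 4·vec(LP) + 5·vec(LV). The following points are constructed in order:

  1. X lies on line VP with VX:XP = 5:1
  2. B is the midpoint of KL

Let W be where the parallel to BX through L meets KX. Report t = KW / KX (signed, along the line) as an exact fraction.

t = 2

Set L = (0, 0), P = (1, 0), V = (0, 1), K = (4, 5); any affine frame gives the same invariant.
1. X lies on line VP with VX:XP = 5:1 ⇒ X = (5/6, 1/6)
2. B is the midpoint of KL ⇒ B = (2, 5/2)
through L parallel to BX: direction (-7/6, -7/3); meets KX at W = (-7/3, -14/3)
W = K + t·(X−K) with t = 2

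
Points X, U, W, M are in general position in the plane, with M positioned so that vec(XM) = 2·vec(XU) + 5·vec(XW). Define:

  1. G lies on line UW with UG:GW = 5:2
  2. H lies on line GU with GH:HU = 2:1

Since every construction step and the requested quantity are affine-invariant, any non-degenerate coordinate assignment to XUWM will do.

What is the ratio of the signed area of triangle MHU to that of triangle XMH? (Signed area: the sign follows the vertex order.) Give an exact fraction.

[MHU]:[XMH] = -3/7

Work in coordinates with X = (0, 0), U = (1, 0), W = (0, 1), M = (2, 5).
1. G lies on line UW with UG:GW = 5:2 ⇒ G = (2/7, 5/7)
2. H lies on line GU with GH:HU = 2:1 ⇒ H = (16/21, 5/21)
2·[MHU] = 10/7, 2·[XMH] = -10/3
[MHU]:[XMH] = 10/7:-10/3 = -3/7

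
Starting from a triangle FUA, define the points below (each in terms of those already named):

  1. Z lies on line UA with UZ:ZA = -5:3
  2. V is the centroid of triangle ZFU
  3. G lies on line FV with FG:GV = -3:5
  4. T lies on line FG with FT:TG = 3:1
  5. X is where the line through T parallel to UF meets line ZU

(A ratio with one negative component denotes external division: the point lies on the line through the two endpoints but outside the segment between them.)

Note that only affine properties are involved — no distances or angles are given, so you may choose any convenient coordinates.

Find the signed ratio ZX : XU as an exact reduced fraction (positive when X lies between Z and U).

Set F = (0, 0), U = (1, 0), A = (0, 1); any affine frame gives the same invariant.
1. Z lies on line UA with UZ:ZA = -5:3 ⇒ Z = (-3/2, 5/2)
2. V is the centroid of triangle ZFU ⇒ V = (-1/6, 5/6)
3. G lies on line FV with FG:GV = -3:5 ⇒ G = (1/4, -5/4)
4. T lies on line FG with FT:TG = 3:1 ⇒ T = (3/16, -15/16)
5. X is where the line through T parallel to UF meets line ZU ⇒ X = (31/16, -15/16)
X = Z + t·(U−Z) with t = 11/8, so ZX:XU = t:(1−t) = 11/8:-3/8

ZX:XU = -11/3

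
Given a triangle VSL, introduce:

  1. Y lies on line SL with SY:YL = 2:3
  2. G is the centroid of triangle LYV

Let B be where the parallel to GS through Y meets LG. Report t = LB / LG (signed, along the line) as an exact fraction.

t = 3/5

Choose coordinates V = (0, 0), S = (1, 0), L = (0, 1).
1. Y lies on line SL with SY:YL = 2:3 ⇒ Y = (3/5, 2/5)
2. G is the centroid of triangle LYV ⇒ G = (1/5, 7/15)
through Y parallel to GS: direction (4/5, -7/15); meets LG at B = (3/25, 17/25)
B = L + t·(G−L) with t = 3/5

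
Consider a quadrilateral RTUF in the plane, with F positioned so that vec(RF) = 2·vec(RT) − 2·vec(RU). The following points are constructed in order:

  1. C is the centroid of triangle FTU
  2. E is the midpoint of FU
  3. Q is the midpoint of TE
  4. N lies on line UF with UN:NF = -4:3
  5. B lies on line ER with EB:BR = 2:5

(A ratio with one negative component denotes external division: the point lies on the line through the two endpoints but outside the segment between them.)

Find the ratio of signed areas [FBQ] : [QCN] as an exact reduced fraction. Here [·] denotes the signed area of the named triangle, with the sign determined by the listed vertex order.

[FBQ]:[QCN] = -51/49

Assign R = (0, 0), T = (1, 0), U = (0, 1), F = (2, -2) — the answer is frame-independent, so this choice is without loss of generality.
1. C is the centroid of triangle FTU ⇒ C = (1, -1/3)
2. E is the midpoint of FU ⇒ E = (1, -1/2)
3. Q is the midpoint of TE ⇒ Q = (1, -1/4)
4. N lies on line UF with UN:NF = -4:3 ⇒ N = (8, -11)
5. B lies on line ER with EB:BR = 2:5 ⇒ B = (5/7, -5/14)
2·[FBQ] = -17/28, 2·[QCN] = 7/12
[FBQ]:[QCN] = -17/28:7/12 = -51/49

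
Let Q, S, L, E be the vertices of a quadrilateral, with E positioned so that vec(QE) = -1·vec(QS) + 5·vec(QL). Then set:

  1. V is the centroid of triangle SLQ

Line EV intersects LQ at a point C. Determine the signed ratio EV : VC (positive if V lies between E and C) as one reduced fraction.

Set Q = (0, 0), S = (1, 0), L = (0, 1), E = (-1, 5); any affine frame gives the same invariant.
1. V is the centroid of triangle SLQ ⇒ V = (1/3, 1/3)
line EV meets LQ at C = (0, 3/2)
V = E + t·(C−E) with t = 4/3, so EV:VC = 4/3:-1/3

EV:VC = -4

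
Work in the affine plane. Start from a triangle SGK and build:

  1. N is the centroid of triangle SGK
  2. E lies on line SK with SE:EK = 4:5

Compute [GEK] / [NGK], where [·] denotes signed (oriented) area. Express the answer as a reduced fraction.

Set S = (0, 0), G = (1, 0), K = (0, 1); any affine frame gives the same invariant.
1. N is the centroid of triangle SGK ⇒ N = (1/3, 1/3)
2. E lies on line SK with SE:EK = 4:5 ⇒ E = (0, 4/9)
2·[GEK] = -5/9, 2·[NGK] = 1/3
[GEK]:[NGK] = -5/9:1/3 = -5/3

[GEK]:[NGK] = -5/3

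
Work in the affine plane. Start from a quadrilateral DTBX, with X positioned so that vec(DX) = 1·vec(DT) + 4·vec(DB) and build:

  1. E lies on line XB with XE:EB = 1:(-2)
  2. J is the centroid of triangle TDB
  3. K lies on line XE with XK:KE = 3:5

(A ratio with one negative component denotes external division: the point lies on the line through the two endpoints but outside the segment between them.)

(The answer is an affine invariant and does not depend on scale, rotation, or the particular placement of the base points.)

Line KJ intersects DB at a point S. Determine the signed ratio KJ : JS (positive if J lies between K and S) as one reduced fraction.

KJ:JS = 25/8

Work in coordinates with D = (0, 0), T = (1, 0), B = (0, 1), X = (1, 4).
1. E lies on line XB with XE:EB = 1:(-2) ⇒ E = (2, 7)
2. J is the centroid of triangle TDB ⇒ J = (1/3, 1/3)
3. K lies on line XE with XK:KE = 3:5 ⇒ K = (11/8, 41/8)
line KJ meets DB at S = (0, -6/5)
J = K + t·(S−K) with t = 25/33, so KJ:JS = 25/33:8/33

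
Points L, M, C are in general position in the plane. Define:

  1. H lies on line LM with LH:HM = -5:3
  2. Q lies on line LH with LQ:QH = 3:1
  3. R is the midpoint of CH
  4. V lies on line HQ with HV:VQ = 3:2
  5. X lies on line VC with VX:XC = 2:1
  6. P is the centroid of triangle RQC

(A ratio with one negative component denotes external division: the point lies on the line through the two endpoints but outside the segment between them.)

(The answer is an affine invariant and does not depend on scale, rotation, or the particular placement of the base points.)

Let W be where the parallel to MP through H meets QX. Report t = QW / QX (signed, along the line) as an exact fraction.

t = -45/88

Assign L = (0, 0), M = (1, 0), C = (0, 1) — the answer is frame-independent, so this choice is without loss of generality.
1. H lies on line LM with LH:HM = -5:3 ⇒ H = (5/2, 0)
2. Q lies on line LH with LQ:QH = 3:1 ⇒ Q = (15/8, 0)
3. R is the midpoint of CH ⇒ R = (5/4, 1/2)
4. V lies on line HQ with HV:VQ = 3:2 ⇒ V = (17/8, 0)
5. X lies on line VC with VX:XC = 2:1 ⇒ X = (17/24, 2/3)
6. P is the centroid of triangle RQC ⇒ P = (25/24, 1/2)
through H parallel to MP: direction (1/24, 1/2); meets QX at W = (435/176, -15/44)
W = Q + t·(X−Q) with t = -45/88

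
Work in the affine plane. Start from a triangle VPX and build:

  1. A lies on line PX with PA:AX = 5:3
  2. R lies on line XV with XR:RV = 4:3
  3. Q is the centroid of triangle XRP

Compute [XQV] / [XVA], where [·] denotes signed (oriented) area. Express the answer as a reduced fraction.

[XQV]:[XVA] = -8/9

Set V = (0, 0), P = (1, 0), X = (0, 1); any affine frame gives the same invariant.
1. A lies on line PX with PA:AX = 5:3 ⇒ A = (3/8, 5/8)
2. R lies on line XV with XR:RV = 4:3 ⇒ R = (0, 3/7)
3. Q is the centroid of triangle XRP ⇒ Q = (1/3, 10/21)
2·[XQV] = -1/3, 2·[XVA] = 3/8
[XQV]:[XVA] = -1/3:3/8 = -8/9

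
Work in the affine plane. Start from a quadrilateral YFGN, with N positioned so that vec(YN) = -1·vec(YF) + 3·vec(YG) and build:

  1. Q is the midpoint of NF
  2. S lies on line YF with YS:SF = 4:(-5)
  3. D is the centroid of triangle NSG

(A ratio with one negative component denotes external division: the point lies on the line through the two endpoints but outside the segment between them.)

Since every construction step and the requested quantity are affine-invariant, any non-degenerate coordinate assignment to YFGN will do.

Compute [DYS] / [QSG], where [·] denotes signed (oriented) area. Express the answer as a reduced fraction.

Assign Y = (0, 0), F = (1, 0), G = (0, 1), N = (-1, 3) — the answer is frame-independent, so this choice is without loss of generality.
1. Q is the midpoint of NF ⇒ Q = (0, 3/2)
2. S lies on line YF with YS:SF = 4:(-5) ⇒ S = (-4, 0)
3. D is the centroid of triangle NSG ⇒ D = (-5/3, 4/3)
2·[DYS] = -16/3, 2·[QSG] = 2
[DYS]:[QSG] = -16/3:2 = -8/3

[DYS]:[QSG] = -8/3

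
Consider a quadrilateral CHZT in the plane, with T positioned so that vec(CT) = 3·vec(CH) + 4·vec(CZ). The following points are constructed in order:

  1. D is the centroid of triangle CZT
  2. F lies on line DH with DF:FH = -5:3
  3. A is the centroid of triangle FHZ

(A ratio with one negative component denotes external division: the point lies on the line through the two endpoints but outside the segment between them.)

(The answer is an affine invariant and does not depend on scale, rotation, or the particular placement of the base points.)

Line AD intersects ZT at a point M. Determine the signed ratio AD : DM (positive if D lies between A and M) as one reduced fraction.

AD:DM = 11/2

Choose coordinates C = (0, 0), H = (1, 0), Z = (0, 1), T = (3, 4).
1. D is the centroid of triangle CZT ⇒ D = (1, 5/3)
2. F lies on line DH with DF:FH = -5:3 ⇒ F = (1, -5/2)
3. A is the centroid of triangle FHZ ⇒ A = (2/3, -1/2)
line AD meets ZT at M = (35/33, 68/33)
D = A + t·(M−A) with t = 11/13, so AD:DM = 11/13:2/13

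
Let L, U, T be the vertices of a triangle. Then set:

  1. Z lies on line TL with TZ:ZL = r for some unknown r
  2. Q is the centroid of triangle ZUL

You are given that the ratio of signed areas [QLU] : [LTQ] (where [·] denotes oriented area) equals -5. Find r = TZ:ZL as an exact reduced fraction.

r = -4/5

Set L = (0, 0), U = (1, 0), T = (0, 1); any affine frame gives the same invariant.
1. With TZ:ZL = r, write λ = r/(r+1) so Z = T + λ·(L−T); Z is affine-linear in λ
2. Q is the centroid of triangle ZUL ⇒ Q is an affine combination of earlier points and hence also affine-linear in λ
Every point depending on Z is an affine combination of Z and λ-independent points, so each such coordinate is linear in λ; the λ² term in each signed area is a multiple of (L−T)×(L−T) = 0, so 2·[QLU] and 2·[LTQ] are each linear in λ. Evaluating at λ=0 and λ=1:
  2·[QLU] = -1/3·λ + 1/3,   2·[LTQ] = -1/3
So [QLU]:[LTQ] = (-1/3·λ + 1/3) / (-1/3). Setting this equal to -5:
  -1/3·λ + 1/3 = -5·(-1/3)  ⇒  λ = -4
Then r = λ/(1−λ) = (-4)/(5) = -4/5. Check: with r = -4/5, Z = (0, 5) and [QLU]:[LTQ] = -5 as required.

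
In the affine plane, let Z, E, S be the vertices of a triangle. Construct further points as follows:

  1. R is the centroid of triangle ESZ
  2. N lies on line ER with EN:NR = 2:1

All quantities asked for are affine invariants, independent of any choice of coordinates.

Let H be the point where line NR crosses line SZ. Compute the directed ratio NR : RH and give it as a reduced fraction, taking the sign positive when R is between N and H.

Assign Z = (0, 0), E = (1, 0), S = (0, 1) — the answer is frame-independent, so this choice is without loss of generality.
1. R is the centroid of triangle ESZ ⇒ R = (1/3, 1/3)
2. N lies on line ER with EN:NR = 2:1 ⇒ N = (5/9, 2/9)
line NR meets SZ at H = (0, 1/2)
R = N + t·(H−N) with t = 2/5, so NR:RH = 2/5:3/5

NR:RH = 2/3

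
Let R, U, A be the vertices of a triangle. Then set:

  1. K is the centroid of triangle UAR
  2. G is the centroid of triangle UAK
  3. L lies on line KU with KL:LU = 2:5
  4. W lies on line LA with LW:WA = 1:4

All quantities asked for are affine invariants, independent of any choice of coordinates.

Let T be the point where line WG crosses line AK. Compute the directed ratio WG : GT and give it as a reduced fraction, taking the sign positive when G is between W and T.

Set R = (0, 0), U = (1, 0), A = (0, 1); any affine frame gives the same invariant.
1. K is the centroid of triangle UAR ⇒ K = (1/3, 1/3)
2. G is the centroid of triangle UAK ⇒ G = (4/9, 4/9)
3. L lies on line KU with KL:LU = 2:5 ⇒ L = (11/21, 5/21)
4. W lies on line LA with LW:WA = 1:4 ⇒ W = (44/105, 41/105)
line WG meets AK at T = (4/11, 3/11)
G = W + t·(T−W) with t = -11/24, so WG:GT = -11/24:35/24

WG:GT = -11/35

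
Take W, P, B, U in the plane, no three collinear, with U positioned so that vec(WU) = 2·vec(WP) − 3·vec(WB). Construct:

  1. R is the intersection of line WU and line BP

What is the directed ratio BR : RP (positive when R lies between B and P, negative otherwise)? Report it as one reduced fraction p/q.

Work in coordinates with W = (0, 0), P = (1, 0), B = (0, 1), U = (2, -3).
1. R is the intersection of line WU and line BP ⇒ R = (-2, 3)
R = B + t·(P−B) with t = -2, so BR:RP = t:(1−t) = -2:3

BR:RP = -2/3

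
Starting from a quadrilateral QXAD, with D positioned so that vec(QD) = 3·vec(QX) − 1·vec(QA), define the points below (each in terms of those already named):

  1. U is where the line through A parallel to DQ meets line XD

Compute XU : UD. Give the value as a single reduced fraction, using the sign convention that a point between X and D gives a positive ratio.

Choose coordinates Q = (0, 0), X = (1, 0), A = (0, 1), D = (3, -1).
1. U is where the line through A parallel to DQ meets line XD ⇒ U = (-3, 2)
U = X + t·(D−X) with t = -2, so XU:UD = t:(1−t) = -2:3

XU:UD = -2/3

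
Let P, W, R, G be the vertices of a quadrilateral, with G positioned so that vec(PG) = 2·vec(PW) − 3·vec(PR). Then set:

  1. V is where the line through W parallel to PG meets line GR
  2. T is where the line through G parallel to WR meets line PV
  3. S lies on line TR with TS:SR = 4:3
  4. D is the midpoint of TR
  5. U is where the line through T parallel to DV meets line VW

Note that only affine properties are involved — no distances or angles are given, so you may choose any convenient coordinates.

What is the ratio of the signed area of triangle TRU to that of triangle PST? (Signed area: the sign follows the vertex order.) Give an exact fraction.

[TRU]:[PST] = -189/22

Assign P = (0, 0), W = (1, 0), R = (0, 1), G = (2, -3) — the answer is frame-independent, so this choice is without loss of generality.
1. V is where the line through W parallel to PG meets line GR ⇒ V = (-1, 3)
2. T is where the line through G parallel to WR meets line PV ⇒ T = (1/2, -3/2)
3. S lies on line TR with TS:SR = 4:3 ⇒ S = (3/14, -1/14)
4. D is the midpoint of TR ⇒ D = (1/4, -1/4)
5. U is where the line through T parallel to DV meets line VW ⇒ U = (-17/11, 42/11)
2·[TRU] = 27/11, 2·[PST] = -2/7
[TRU]:[PST] = 27/11:-2/7 = -189/22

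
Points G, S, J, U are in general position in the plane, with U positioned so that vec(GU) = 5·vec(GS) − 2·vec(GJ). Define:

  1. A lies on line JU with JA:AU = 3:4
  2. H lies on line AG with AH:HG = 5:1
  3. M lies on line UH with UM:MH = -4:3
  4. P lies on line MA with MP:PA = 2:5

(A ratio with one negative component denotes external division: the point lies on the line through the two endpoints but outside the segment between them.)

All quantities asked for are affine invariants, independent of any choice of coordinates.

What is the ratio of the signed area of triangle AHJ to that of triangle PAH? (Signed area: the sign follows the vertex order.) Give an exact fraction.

Work in coordinates with G = (0, 0), S = (1, 0), J = (0, 1), U = (5, -2).
1. A lies on line JU with JA:AU = 3:4 ⇒ A = (15/7, -2/7)
2. H lies on line AG with AH:HG = 5:1 ⇒ H = (5/14, -1/21)
3. M lies on line UH with UM:MH = -4:3 ⇒ M = (-95/7, 122/21)
4. P lies on line MA with MP:PA = 2:5 ⇒ P = (-445/49, 598/147)
2·[AHJ] = -25/14, 2·[PAH] = -250/49
[AHJ]:[PAH] = -25/14:-250/49 = 7/20

[AHJ]:[PAH] = 7/20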